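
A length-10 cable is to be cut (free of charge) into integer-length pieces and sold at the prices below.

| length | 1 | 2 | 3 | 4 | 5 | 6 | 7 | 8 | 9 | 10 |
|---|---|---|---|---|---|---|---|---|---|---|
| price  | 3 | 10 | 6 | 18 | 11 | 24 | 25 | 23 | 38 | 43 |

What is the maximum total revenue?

50

Let R[k] be the best obtainable value from length k. For each k, try every first piece i and keep the best of price[i] + R[k−i].
R[1] = 3
R[2] = 10
R[3] = 13  (first piece 1, then R[2]=10)
R[4] = 20  (first piece 2, then R[2]=10)
R[5] = 23  (first piece 1, then R[4]=20)
R[6] = 30  (first piece 2, then R[4]=20)
R[7] = 33  (first piece 1, then R[6]=30)
R[8] = 40  (first piece 2, then R[6]=30)
R[9] = 43  (first piece 1, then R[8]=40)
R[10] = 50  (first piece 2, then R[8]=40)
One optimal cutting: 2 + 2 + 2 + 2 + 2 → $10 + $10 + $10 + $10 + $10 = $50.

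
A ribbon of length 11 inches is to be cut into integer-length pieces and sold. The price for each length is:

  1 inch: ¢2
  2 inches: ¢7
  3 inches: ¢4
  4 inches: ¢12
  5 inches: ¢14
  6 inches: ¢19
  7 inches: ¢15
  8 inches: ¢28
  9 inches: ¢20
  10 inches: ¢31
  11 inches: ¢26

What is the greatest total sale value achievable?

37

Let R[k] be the best obtainable value from length k. For each k, try every first piece i and keep the best of price[i] + R[k−i].
R[1] = 2
R[2] = max(2+2, 7+0) = 7
R[3] = max(2+7, 7+2, 4+0) = 9
R[4] = max(2+9, 7+7, 4+2, 12+0) = 14
R[5] = max(2+14, 7+9, 4+7, 12+2, 14+0) = 16
R[6] = max(2+16, 7+14, 4+9, 12+7, 14+2, 19+0) = 21
R[7] = max(2+21, 7+16, 4+14, …, 19+2, 15+0) = 23
R[8] = max(2+23, 7+21, 4+16, …, 15+2, 28+0) = 28
R[9] = max(2+28, 7+23, 4+21, …, 28+2, 20+0) = 30
R[10] = max(2+30, 7+28, 4+23, …, 20+2, 31+0) = 35
R[11] = max(2+35, 7+30, 4+28, …, 31+2, 26+0) = 37
One optimal cutting: 2 + 2 + 2 + 2 + 2 + 1 → ¢7 + ¢7 + ¢7 + ¢7 + ¢7 + ¢2 = ¢37.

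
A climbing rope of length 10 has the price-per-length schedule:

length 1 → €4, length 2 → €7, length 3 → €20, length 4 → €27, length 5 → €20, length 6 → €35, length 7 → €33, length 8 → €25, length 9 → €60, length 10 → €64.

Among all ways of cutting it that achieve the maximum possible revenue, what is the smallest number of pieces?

Consider every possible first cut. r[k] is the best of p[i]+r[k−i] over all sellable i≤k.
r[1] = 4
r[2] = 8  (first piece 1, then r[1]=4)
r[3] = 20
r[4] = 27
r[5] = 31  (first piece 1, then r[4]=27)
r[6] = 40  (first piece 3, then r[3]=20)
r[7] = 47  (first piece 3, then r[4]=27)
r[8] = 54  (first piece 4, then r[4]=27)
r[9] = 60  (first piece 3, then r[6]=40)
r[10] = 67  (first piece 3, then r[7]=47)
Maximum revenue is €67.
Now minimize piece count subject to staying optimal: for each k, pieces[k] = 1 + min over i with p[i]+r[k−i]=r[k] of pieces[k−i].
pieces[7] = 2
pieces[8] = 2
pieces[9] = 1
pieces[10] = 3

3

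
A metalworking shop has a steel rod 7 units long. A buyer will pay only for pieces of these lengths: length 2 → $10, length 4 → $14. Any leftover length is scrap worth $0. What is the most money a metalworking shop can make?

Let best[k] be the best obtainable value from length k. For each k, try every first piece i and keep the best of price[i] + best[k−i].
best[1] = 0
best[2] = 10
best[3] = 10
best[4] = 20  (first piece 2, then best[2]=10)
best[5] = 20
best[6] = 30  (first piece 2, then best[4]=20)
best[7] = 30
One optimal cutting: pieces 2 + 2 + 2 with 1 unit of scrap → $30.

30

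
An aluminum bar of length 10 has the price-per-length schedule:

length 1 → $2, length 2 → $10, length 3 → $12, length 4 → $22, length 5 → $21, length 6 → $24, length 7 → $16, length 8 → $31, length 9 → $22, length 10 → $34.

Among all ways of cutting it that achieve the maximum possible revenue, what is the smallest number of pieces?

Let r[k] be the best obtainable value from length k. For each k, try every first piece i and keep the best of price[i] + r[k−i].
r[1] = 2
r[2] = max(2+2, 10+0) = 10
r[3] = max(2+10, 10+2, 12+0) = 12
r[4] = max(2+12, 10+10, 12+2, 22+0) = 22
r[5] = max(2+22, 10+12, 12+10, 22+2, 21+0) = 24
r[6] = max(2+24, 10+22, 12+12, 22+10, 21+2, 24+0) = 32
r[7] = max(2+32, 10+24, 12+22, …, 24+2, 16+0) = 34
r[8] = max(2+34, 10+32, 12+24, …, 16+2, 31+0) = 44
r[9] = max(2+44, 10+34, 12+32, …, 31+2, 22+0) = 46
r[10] = max(2+46, 10+44, 12+34, …, 22+2, 34+0) = 54
Maximum revenue is $54.
Now minimize piece count subject to staying optimal: for each k, pieces[k] = 1 + min over i with p[i]+r[k−i]=r[k] of pieces[k−i].
pieces[7] = 2
pieces[8] = 2
pieces[9] = 3
pieces[10] = 3

3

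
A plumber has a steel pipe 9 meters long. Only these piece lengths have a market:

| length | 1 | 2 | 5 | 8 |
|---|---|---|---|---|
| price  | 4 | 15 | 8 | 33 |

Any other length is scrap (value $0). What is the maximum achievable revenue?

Consider every possible first cut. r[k] is the best of p[i]+r[k−i] over all sellable i≤k.
r[1] = 4
r[2] = 15
r[3] = 19  (first piece 1, then r[2]=15)
r[4] = 30  (first piece 2, then r[2]=15)
r[5] = 34  (first piece 1, then r[4]=30)
r[6] = 45  (first piece 2, then r[4]=30)
r[7] = 49  (first piece 1, then r[6]=45)
r[8] = 60  (first piece 2, then r[6]=45)
r[9] = 64  (first piece 1, then r[8]=60)
One optimal cutting: 2 + 2 + 2 + 2 + 1 → $64.

64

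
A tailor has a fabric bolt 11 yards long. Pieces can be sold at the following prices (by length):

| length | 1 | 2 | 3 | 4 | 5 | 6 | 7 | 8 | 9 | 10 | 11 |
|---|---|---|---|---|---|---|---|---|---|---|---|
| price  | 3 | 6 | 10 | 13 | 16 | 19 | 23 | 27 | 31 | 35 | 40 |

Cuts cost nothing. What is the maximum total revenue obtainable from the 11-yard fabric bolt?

40

Build r[k] bottom-up: r[k] = max over allowed piece i of (p[i] + r[k−i]).
r[1] = 3
r[2] = max(3+3, 6+0) = 6
r[3] = max(3+6, 6+3, 10+0) = 10
r[4] = max(3+10, 6+6, 10+3, 13+0) = 13
r[5] = max(3+13, 6+10, 10+6, 13+3, 16+0) = 16
r[6] = max(3+16, 6+13, 10+10, 13+6, 16+3, 19+0) = 20
r[7] = max(3+20, 6+16, 10+13, …, 19+3, 23+0) = 23
r[8] = max(3+23, 6+20, 10+16, …, 23+3, 27+0) = 27
r[9] = max(3+27, 6+23, 10+20, …, 27+3, 31+0) = 31
r[10] = max(3+31, 6+27, 10+23, …, 31+3, 35+0) = 35
r[11] = max(3+35, 6+31, 10+27, …, 35+3, 40+0) = 40
Best is to sell the whole 11-yard piece uncut for $40.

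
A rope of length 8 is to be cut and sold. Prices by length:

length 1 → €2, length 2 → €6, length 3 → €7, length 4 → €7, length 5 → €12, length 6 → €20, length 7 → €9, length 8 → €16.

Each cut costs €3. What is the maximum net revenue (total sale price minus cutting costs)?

23

Build net[k] bottom-up: net[k] = max over allowed piece i of (p[i] + net[k−i]) − 3 per cut.
net[1] = 2
net[2] = max(2+2-3, 6+0) = 6
net[3] = max(2+6-3, 6+2-3, 7+0) = 7
net[4] = max(2+7-3, 6+6-3, 7+2-3, 7+0) = 9
net[5] = max(2+9-3, 6+7-3, 7+6-3, 7+2-3, 12+0) = 12
net[6] = max(2+12-3, 6+9-3, 7+7-3, 7+6-3, 12+2-3, 20+0) = 20
net[7] = max(2+20-3, 6+12-3, 7+9-3, …, 20+2-3, 9+0) = 19
net[8] = max(2+19-3, 6+20-3, 7+12-3, …, 9+2-3, 16+0) = 23
One optimal plan: pieces 6 + 2 (1 cut) → €26 − €3 = €23.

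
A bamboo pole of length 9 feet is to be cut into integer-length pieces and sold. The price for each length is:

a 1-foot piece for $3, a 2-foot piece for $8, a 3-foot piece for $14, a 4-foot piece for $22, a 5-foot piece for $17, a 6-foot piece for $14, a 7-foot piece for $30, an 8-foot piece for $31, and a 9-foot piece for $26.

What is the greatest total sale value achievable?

Build R[k] bottom-up: R[k] = max over allowed piece i of (p[i] + R[k−i]).
R[1] = 3
R[2] = 8
R[3] = 14
R[4] = 22
R[5] = 25  (first piece 1, then R[4]=22)
R[6] = 30  (first piece 2, then R[4]=22)
R[7] = 36  (first piece 3, then R[4]=22)
R[8] = 44  (first piece 4, then R[4]=22)
R[9] = 47  (first piece 1, then R[8]=44)
One optimal cutting: 4 + 4 + 1 → $22 + $22 + $3 = $47.

47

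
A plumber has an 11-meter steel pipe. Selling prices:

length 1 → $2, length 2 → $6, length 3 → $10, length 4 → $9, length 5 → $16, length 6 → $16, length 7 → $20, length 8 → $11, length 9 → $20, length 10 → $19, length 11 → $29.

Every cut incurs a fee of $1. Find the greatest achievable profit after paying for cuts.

Let r[k] be the best obtainable value from length k. For each k, try every first piece i and keep the best of price[i] + r[k−i] minus the 1 cut fee when i<k.
r[1] = 2
r[2] = 6
r[3] = 10
r[4] = 11  (first piece 1, then r[3]=10)
r[5] = 16
r[6] = 19  (first piece 3, then r[3]=10)
r[7] = 21  (first piece 2, then r[5]=16)
r[8] = 25  (first piece 3, then r[5]=16)
r[9] = 28  (first piece 3, then r[6]=19)
r[10] = 31  (first piece 5, then r[5]=16)
r[11] = 34  (first piece 3, then r[8]=25)
One optimal plan: pieces 5 + 3 + 3 (2 cuts) → $36 − $2 = $34.

34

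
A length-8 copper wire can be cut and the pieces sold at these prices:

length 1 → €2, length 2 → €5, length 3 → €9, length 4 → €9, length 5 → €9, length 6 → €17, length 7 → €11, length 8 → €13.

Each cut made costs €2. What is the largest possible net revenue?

20

Let v[k] be the best obtainable value from length k. For each k, try every first piece i and keep the best of price[i] + v[k−i] minus the 2 cut fee when i<k.
v[1] = 2
v[2] = max(2+2-2, 5+0) = 5
v[3] = max(2+5-2, 5+2-2, 9+0) = 9
v[4] = max(2+9-2, 5+5-2, 9+2-2, 9+0) = 9
v[5] = max(2+9-2, 5+9-2, 9+5-2, 9+2-2, 9+0) = 12
v[6] = max(2+12-2, 5+9-2, 9+9-2, 9+5-2, 9+2-2, 17+0) = 17
v[7] = max(2+17-2, 5+12-2, 9+9-2, …, 17+2-2, 11+0) = 17
v[8] = max(2+17-2, 5+17-2, 9+12-2, …, 11+2-2, 13+0) = 20
One optimal plan: pieces 6 + 2 (1 cut) → €22 − €2 = €20.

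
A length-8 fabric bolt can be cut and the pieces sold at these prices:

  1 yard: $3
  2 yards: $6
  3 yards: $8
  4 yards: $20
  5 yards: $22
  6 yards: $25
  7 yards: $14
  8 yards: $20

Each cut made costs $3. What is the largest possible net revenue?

37

Build v[k] bottom-up: v[k] = max over allowed piece i of (p[i] + v[k−i]) − 3 per cut.
v[1] = 3
v[2] = 6
v[3] = 8
v[4] = 20
v[5] = 22
v[6] = 25
v[7] = 25  (first piece 1, then v[6]=25)
v[8] = 37  (first piece 4, then v[4]=20)
One optimal plan: pieces 4 + 4 (1 cut) → $40 − $3 = $37.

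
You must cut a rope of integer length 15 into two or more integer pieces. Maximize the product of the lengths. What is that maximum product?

Let g[k] be the best product for length k (with at least one cut). For each first piece i, the rest contributes max(k−i, g[k−i]).
g[2] = 1*max(1,0) = 1*1 = 1
g[3] = max(1*2, 2*1) = 2
g[4] = max(1*3, 2*2, 3*1) = 4
g[5] = max(1*4, 2*3, 3*2, 4*1) = 6
g[6] = max(1*6, 2*4, 3*3, 4*2, 5*1) = 9
g[7] = max(1*9, 2*6, 3*4, 4*3, 5*2, 6*1) = 12
g[8] = max(1*12, 2*9, 3*6, …, 6*2, 7*1) = 18
g[9] = max(1*18, 2*12, 3*9, …, 7*2, 8*1) = 27
g[10] = max(1*27, 2*18, 3*12, …, 8*2, 9*1) = 36
g[11] = max(1*36, 2*27, 3*18, …, 9*2, 10*1) = 54
g[12] = max(1*54, 2*36, 3*27, …, 10*2, 11*1) = 81
g[13] = max(1*81, 2*54, 3*36, …, 11*2, 12*1) = 108
g[14] = max(1*108, 2*81, 3*54, …, 12*2, 13*1) = 162
g[15] = max(1*162, 2*108, 3*81, …, 13*2, 14*1) = 243
One optimal split: 3 + 3 + 3 + 3 + 3; product 3*3*3*3*3 = 243.

243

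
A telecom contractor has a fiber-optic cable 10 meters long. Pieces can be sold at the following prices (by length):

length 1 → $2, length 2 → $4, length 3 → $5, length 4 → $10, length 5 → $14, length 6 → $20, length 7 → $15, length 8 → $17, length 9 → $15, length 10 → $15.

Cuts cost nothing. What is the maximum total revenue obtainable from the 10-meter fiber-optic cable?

Build R[k] bottom-up: R[k] = max over allowed piece i of (p[i] + R[k−i]).
R[1] = 2
R[2] = max(2+2, 4+0) = 4
R[3] = max(2+4, 4+2, 5+0) = 6
R[4] = max(2+6, 4+4, 5+2, 10+0) = 10
R[5] = max(2+10, 4+6, 5+4, 10+2, 14+0) = 14
R[6] = max(2+14, 4+10, 5+6, 10+4, 14+2, 20+0) = 20
R[7] = max(2+20, 4+14, 5+10, …, 20+2, 15+0) = 22
R[8] = max(2+22, 4+20, 5+14, …, 15+2, 17+0) = 24
R[9] = max(2+24, 4+22, 5+20, …, 17+2, 15+0) = 26
R[10] = max(2+26, 4+24, 5+22, …, 15+2, 15+0) = 30
One optimal cutting: 6 + 4 → $20 + $10 = $30.

30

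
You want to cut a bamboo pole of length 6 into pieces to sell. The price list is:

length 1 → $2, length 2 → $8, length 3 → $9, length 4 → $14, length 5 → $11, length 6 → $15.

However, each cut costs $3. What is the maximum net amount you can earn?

19

Let net[k] be the best obtainable value from length k. For each k, try every first piece i and keep the best of price[i] + net[k−i] minus the 3 cut fee when i<k.
net[1] = 2
net[2] = 8
net[3] = 9
net[4] = 14
net[5] = 14  (first piece 2, then net[3]=9)
net[6] = 19  (first piece 2, then net[4]=14)
One optimal plan: pieces 4 + 2 (1 cut) → $22 − $3 = $19.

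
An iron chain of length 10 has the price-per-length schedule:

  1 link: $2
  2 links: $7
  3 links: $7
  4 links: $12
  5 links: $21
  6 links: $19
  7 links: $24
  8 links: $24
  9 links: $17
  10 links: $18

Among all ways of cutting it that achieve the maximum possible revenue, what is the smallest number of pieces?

Consider every possible first cut. r[k] is the best of p[i]+r[k−i] over all sellable i≤k.
r[1] = 2
r[2] = max(2+2, 7+0) = 7
r[3] = max(2+7, 7+2, 7+0) = 9
r[4] = max(2+9, 7+7, 7+2, 12+0) = 14
r[5] = max(2+14, 7+9, 7+7, 12+2, 21+0) = 21
r[6] = max(2+21, 7+14, 7+9, 12+7, 21+2, 19+0) = 23
r[7] = max(2+23, 7+21, 7+14, …, 19+2, 24+0) = 28
r[8] = max(2+28, 7+23, 7+21, …, 24+2, 24+0) = 30
r[9] = max(2+30, 7+28, 7+23, …, 24+2, 17+0) = 35
r[10] = max(2+35, 7+30, 7+28, …, 17+2, 18+0) = 42
Maximum revenue is $42.
Now minimize piece count subject to staying optimal: for each k, pieces[k] = 1 + min over i with p[i]+r[k−i]=r[k] of pieces[k−i].
pieces[7] = 2
pieces[8] = 3
pieces[9] = 3
pieces[10] = 2

2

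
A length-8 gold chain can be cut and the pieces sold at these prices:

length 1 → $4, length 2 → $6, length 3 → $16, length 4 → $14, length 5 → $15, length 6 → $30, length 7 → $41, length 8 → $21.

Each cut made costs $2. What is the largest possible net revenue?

43

Build v[k] bottom-up: v[k] = max over allowed piece i of (p[i] + v[k−i]) − 2 per cut.
v[1] = 4
v[2] = max(4+4-2, 6+0) = 6
v[3] = max(4+6-2, 6+4-2, 16+0) = 16
v[4] = max(4+16-2, 6+6-2, 16+4-2, 14+0) = 18
v[5] = max(4+18-2, 6+16-2, 16+6-2, 14+4-2, 15+0) = 20
v[6] = max(4+20-2, 6+18-2, 16+16-2, 14+6-2, 15+4-2, 30+0) = 30
v[7] = max(4+30-2, 6+20-2, 16+18-2, …, 30+4-2, 41+0) = 41
v[8] = max(4+41-2, 6+30-2, 16+20-2, …, 41+4-2, 21+0) = 43
One optimal plan: pieces 7 + 1 (1 cut) → $45 − $2 = $43.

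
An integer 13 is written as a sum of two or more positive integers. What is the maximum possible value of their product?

Define g[k] = max over 1≤i<k of i · max(k−i, g[k−i]); the inner max lets the remainder stay uncut if that's better.
Small cases: g[2]=1, g[3]=2, g[4]=4, g[5]=6, g[6]=9, g[7]=12.
g[8] = max(1×12, 2×9, 3×6, …, 6×2, 7×1) = 18
g[9] = max(1×18, 2×12, 3×9, …, 7×2, 8×1) = 27
g[10] = max(1×27, 2×18, 3×12, …, 8×2, 9×1) = 36
g[11] = max(1×36, 2×27, 3×18, …, 9×2, 10×1) = 54
g[12] = max(1×54, 2×36, 3×27, …, 10×2, 11×1) = 81
g[13] = max(1×81, 2×54, 3×36, …, 11×2, 12×1) = 108
One optimal split: 3 + 3 + 3 + 2 + 2; product 3×3×3×2×2 = 108.

108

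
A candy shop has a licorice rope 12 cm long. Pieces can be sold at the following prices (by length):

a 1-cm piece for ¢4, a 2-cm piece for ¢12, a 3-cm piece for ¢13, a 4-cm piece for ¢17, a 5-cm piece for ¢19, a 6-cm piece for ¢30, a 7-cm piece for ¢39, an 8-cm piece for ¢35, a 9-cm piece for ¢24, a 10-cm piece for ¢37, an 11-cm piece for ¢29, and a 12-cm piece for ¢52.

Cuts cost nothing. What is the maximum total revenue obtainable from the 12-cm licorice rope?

Build R[k] bottom-up: R[k] = max over allowed piece i of (p[i] + R[k−i]).
R[1] = 4
R[2] = max(4+4, 12+0) = 12
R[3] = max(4+12, 12+4, 13+0) = 16
R[4] = max(4+16, 12+12, 13+4, 17+0) = 24
R[5] = max(4+24, 12+16, 13+12, 17+4, 19+0) = 28
R[6] = max(4+28, 12+24, 13+16, 17+12, 19+4, 30+0) = 36
R[7] = max(4+36, 12+28, 13+24, …, 30+4, 39+0) = 40
R[8] = max(4+40, 12+36, 13+28, …, 39+4, 35+0) = 48
R[9] = max(4+48, 12+40, 13+36, …, 35+4, 24+0) = 52
R[10] = max(4+52, 12+48, 13+40, …, 24+4, 37+0) = 60
R[11] = max(4+60, 12+52, 13+48, …, 37+4, 29+0) = 64
R[12] = max(4+64, 12+60, 13+52, …, 29+4, 52+0) = 72
One optimal cutting: 2 + 2 + 2 + 2 + 2 + 2 → ¢12 + ¢12 + ¢12 + ¢12 + ¢12 + ¢12 = ¢72.

72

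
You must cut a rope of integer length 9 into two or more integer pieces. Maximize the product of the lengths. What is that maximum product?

27

Let g[k] be the best product for length k (with at least one cut). For each first piece i, the rest contributes max(k−i, g[k−i]).
g[2] = 1·max(1,0) = 1·1 = 1
g[3] = max(1·2, 2·1) = 2
g[4] = max(1·3, 2·2, 3·1) = 4
g[5] = max(1·4, 2·3, 3·2, 4·1) = 6
g[6] = max(1·6, 2·4, 3·3, 4·2, 5·1) = 9
g[7] = max(1·9, 2·6, 3·4, 4·3, 5·2, 6·1) = 12
g[8] = max(1·12, 2·9, 3·6, …, 6·2, 7·1) = 18
g[9] = max(1·18, 2·12, 3·9, …, 7·2, 8·1) = 27
One optimal split: 3 + 3 + 3; product 3·3·3 = 27.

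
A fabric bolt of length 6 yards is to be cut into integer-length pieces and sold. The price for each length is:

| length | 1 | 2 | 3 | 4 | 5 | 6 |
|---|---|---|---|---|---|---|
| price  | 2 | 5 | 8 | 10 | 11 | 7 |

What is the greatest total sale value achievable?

Consider every possible first cut. r[k] is the best of p[i]+r[k−i] over all sellable i≤k.
r[1] = 2
r[2] = 5
r[3] = 8
r[4] = 10  (first piece 1, then r[3]=8)
r[5] = 13  (first piece 2, then r[3]=8)
r[6] = 16  (first piece 3, then r[3]=8)
One optimal cutting: 3 + 3 → $8 + $8 = $16.

16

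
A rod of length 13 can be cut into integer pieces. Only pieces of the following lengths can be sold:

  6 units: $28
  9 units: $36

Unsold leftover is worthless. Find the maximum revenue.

56

Consider every possible first cut. r[k] is the best of p[i]+r[k−i] over all sellable i≤k.
r[1] = 0
r[2] = 0
r[3] = 0
r[4] = 0
r[5] = 0
r[6] = 28
r[7] = 28
r[8] = 28
r[9] = max(28+0, 36+0) = 36
r[10] = max(28+0, 36+0) = 36
r[11] = max(28+0, 36+0) = 36
r[12] = max(28+28, 36+0) = 56
r[13] = max(28+28, 36+0) = 56
One optimal cutting: pieces 6 + 6 with 1 unit of scrap → $56.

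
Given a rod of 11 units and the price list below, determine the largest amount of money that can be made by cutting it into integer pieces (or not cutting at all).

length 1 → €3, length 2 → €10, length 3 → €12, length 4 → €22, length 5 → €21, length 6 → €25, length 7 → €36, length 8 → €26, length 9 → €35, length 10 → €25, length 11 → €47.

Let R[k] be the best obtainable value from length k. For each k, try every first piece i and keep the best of price[i] + R[k−i].
R[1] = 3
R[2] = 10
R[3] = 13  (first piece 1, then R[2]=10)
R[4] = 22
R[5] = 25  (first piece 1, then R[4]=22)
R[6] = 32  (first piece 2, then R[4]=22)
R[7] = 36
R[8] = 44  (first piece 4, then R[4]=22)
R[9] = 47  (first piece 1, then R[8]=44)
R[10] = 54  (first piece 2, then R[8]=44)
R[11] = 58  (first piece 4, then R[7]=36)
One optimal cutting: 7 + 4 → €36 + €22 = €58.

58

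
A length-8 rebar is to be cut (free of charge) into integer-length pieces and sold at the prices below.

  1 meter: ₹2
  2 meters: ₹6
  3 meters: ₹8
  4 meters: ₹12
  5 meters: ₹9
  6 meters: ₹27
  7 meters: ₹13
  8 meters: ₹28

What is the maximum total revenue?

Consider every possible first cut. r[k] is the best of p[i]+r[k−i] over all sellable i≤k.
r[1] = 2
r[2] = 6
r[3] = 8  (first piece 1, then r[2]=6)
r[4] = 12  (first piece 2, then r[2]=6)
r[5] = 14  (first piece 1, then r[4]=12)
r[6] = 27
r[7] = 29  (first piece 1, then r[6]=27)
r[8] = 33  (first piece 2, then r[6]=27)
One optimal cutting: 6 + 2 → ₹27 + ₹6 = ₹33.

33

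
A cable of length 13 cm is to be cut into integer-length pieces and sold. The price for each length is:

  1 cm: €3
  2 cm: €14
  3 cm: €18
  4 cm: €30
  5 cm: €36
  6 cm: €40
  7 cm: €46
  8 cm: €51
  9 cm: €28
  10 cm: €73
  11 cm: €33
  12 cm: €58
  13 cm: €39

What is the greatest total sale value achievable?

Consider every possible first cut. best[k] is the best of p[i]+best[k−i] over all sellable i≤k.
best[1] = 3
best[2] = max(3+3, 14+0) = 14
best[3] = max(3+14, 14+3, 18+0) = 18
best[4] = max(3+18, 14+14, 18+3, 30+0) = 30
best[5] = max(3+30, 14+18, 18+14, 30+3, 36+0) = 36
best[6] = max(3+36, 14+30, 18+18, 30+14, 36+3, 40+0) = 44
best[7] = max(3+44, 14+36, 18+30, …, 40+3, 46+0) = 50
best[8] = max(3+50, 14+44, 18+36, …, 46+3, 51+0) = 60
best[9] = max(3+60, 14+50, 18+44, …, 51+3, 28+0) = 66
best[10] = max(3+66, 14+60, 18+50, …, 28+3, 73+0) = 74
best[11] = max(3+74, 14+66, 18+60, …, 73+3, 33+0) = 80
best[12] = max(3+80, 14+74, 18+66, …, 33+3, 58+0) = 90
best[13] = max(3+90, 14+80, 18+74, …, 58+3, 39+0) = 96
One optimal cutting: 5 + 4 + 4 → €36 + €30 + €30 = €96.

96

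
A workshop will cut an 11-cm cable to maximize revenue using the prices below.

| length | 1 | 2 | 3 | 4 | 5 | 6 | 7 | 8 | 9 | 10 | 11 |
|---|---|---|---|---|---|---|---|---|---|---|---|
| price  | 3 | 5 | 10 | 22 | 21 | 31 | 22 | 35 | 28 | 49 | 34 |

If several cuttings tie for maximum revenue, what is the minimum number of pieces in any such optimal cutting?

3

Consider every possible first cut. r[k] is the best of p[i]+r[k−i] over all sellable i≤k.
r[1] = 3
r[2] = max(3+3, 5+0) = 6
r[3] = max(3+6, 5+3, 10+0) = 10
r[4] = max(3+10, 5+6, 10+3, 22+0) = 22
r[5] = max(3+22, 5+10, 10+6, 22+3, 21+0) = 25
r[6] = max(3+25, 5+22, 10+10, 22+6, 21+3, 31+0) = 31
r[7] = max(3+31, 5+25, 10+22, …, 31+3, 22+0) = 34
r[8] = max(3+34, 5+31, 10+25, …, 22+3, 35+0) = 44
r[9] = max(3+44, 5+34, 10+31, …, 35+3, 28+0) = 47
r[10] = max(3+47, 5+44, 10+34, …, 28+3, 49+0) = 53
r[11] = max(3+53, 5+47, 10+44, …, 49+3, 34+0) = 56
Maximum revenue is $56.
Now minimize piece count subject to staying optimal: for each k, pieces[k] = 1 + min over i with p[i]+r[k−i]=r[k] of pieces[k−i].
pieces[8] = 2
pieces[9] = 3
pieces[10] = 2
pieces[11] = 3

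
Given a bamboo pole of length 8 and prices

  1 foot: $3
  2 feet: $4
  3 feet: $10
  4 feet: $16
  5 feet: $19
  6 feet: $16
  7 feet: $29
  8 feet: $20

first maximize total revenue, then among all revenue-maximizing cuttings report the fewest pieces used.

2

Let r[k] be the best obtainable value from length k. For each k, try every first piece i and keep the best of price[i] + r[k−i].
r[1] = 3
r[2] = max(3+3, 4+0) = 6
r[3] = max(3+6, 4+3, 10+0) = 10
r[4] = max(3+10, 4+6, 10+3, 16+0) = 16
r[5] = max(3+16, 4+10, 10+6, 16+3, 19+0) = 19
r[6] = max(3+19, 4+16, 10+10, 16+6, 19+3, 16+0) = 22
r[7] = max(3+22, 4+19, 10+16, …, 16+3, 29+0) = 29
r[8] = max(3+29, 4+22, 10+19, …, 29+3, 20+0) = 32
Maximum revenue is $32.
Now minimize piece count subject to staying optimal: for each k, pieces[k] = 1 + min over i with p[i]+r[k−i]=r[k] of pieces[k−i].
pieces[5] = 1
pieces[6] = 2
pieces[7] = 1
pieces[8] = 2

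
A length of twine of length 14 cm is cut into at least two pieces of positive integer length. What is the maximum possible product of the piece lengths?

162

Let m[k] be the best product for length k (with at least one cut). For each first piece i, the rest contributes max(k−i, m[k−i]).
m[2] = 1*max(1,0) = 1*1 = 1
m[3] = 1*max(2,1) = 1*2 = 2
m[4] = 2*max(2,1) = 2*2 = 4
m[5] = 2*max(3,2) = 2*3 = 6
m[6] = 3*max(3,2) = 3*3 = 9
m[7] = 2*max(5,6) = 2*6 = 12
m[8] = 2*max(6,9) = 2*9 = 18
m[9] = 3*max(6,9) = 3*9 = 27
m[10] = 2*max(8,18) = 2*18 = 36
m[11] = 2*max(9,27) = 2*27 = 54
m[12] = 3*max(9,27) = 3*27 = 81
m[13] = 2*max(11,54) = 2*54 = 108
m[14] = 2*max(12,81) = 2*81 = 162
One optimal split: 3 + 3 + 3 + 3 + 2; product 3*3*3*3*2 = 162.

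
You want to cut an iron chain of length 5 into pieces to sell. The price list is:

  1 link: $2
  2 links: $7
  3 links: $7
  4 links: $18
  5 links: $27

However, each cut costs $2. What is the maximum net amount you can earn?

27

Consider every possible first cut. r[k] is the best of p[i]+r[k−i] over all sellable i≤k, charging 2 whenever i<k.
r[1] = 2
r[2] = 7
r[3] = 7  (first piece 1, then r[2]=7)
r[4] = 18
r[5] = 27
Best is to make no cuts and sell whole for $27.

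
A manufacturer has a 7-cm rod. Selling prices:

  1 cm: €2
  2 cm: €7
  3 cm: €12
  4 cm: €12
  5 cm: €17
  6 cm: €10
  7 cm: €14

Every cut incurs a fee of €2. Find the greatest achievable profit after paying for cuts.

22

Consider every possible first cut. v[k] is the best of p[i]+v[k−i] over all sellable i≤k, charging 2 whenever i<k.
v[1] = 2
v[2] = max(2+2-2, 7+0) = 7
v[3] = max(2+7-2, 7+2-2, 12+0) = 12
v[4] = max(2+12-2, 7+7-2, 12+2-2, 12+0) = 12
v[5] = max(2+12-2, 7+12-2, 12+7-2, 12+2-2, 17+0) = 17
v[6] = max(2+17-2, 7+12-2, 12+12-2, 12+7-2, 17+2-2, 10+0) = 22
v[7] = max(2+22-2, 7+17-2, 12+12-2, …, 10+2-2, 14+0) = 22
One optimal plan: pieces 3 + 3 + 1 (2 cuts) → €26 − €4 = €22.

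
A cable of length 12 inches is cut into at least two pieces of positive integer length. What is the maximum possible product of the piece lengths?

81

Let g[k] be the best product for length k (with at least one cut). For each first piece i, the rest contributes max(k−i, g[k−i]).
Small cases: g[2]=1, g[3]=2, g[4]=4.
g[5] = max(1×4, 2×3, 3×2, 4×1) = 6
g[6] = max(1×6, 2×4, 3×3, 4×2, 5×1) = 9
g[7] = max(1×9, 2×6, 3×4, 4×3, 5×2, 6×1) = 12
g[8] = max(1×12, 2×9, 3×6, …, 6×2, 7×1) = 18
g[9] = max(1×18, 2×12, 3×9, …, 7×2, 8×1) = 27
g[10] = max(1×27, 2×18, 3×12, …, 8×2, 9×1) = 36
g[11] = max(1×36, 2×27, 3×18, …, 9×2, 10×1) = 54
g[12] = max(1×54, 2×36, 3×27, …, 10×2, 11×1) = 81
One optimal split: 3 + 3 + 3 + 3; product 3×3×3×3 = 81.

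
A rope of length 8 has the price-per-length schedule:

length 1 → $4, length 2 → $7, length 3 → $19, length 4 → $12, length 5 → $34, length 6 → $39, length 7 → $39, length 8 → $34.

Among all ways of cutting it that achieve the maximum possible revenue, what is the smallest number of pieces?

Build r[k] bottom-up: r[k] = max over allowed piece i of (p[i] + r[k−i]).
r[1] = 4
r[2] = 8  (first piece 1, then r[1]=4)
r[3] = 19
r[4] = 23  (first piece 1, then r[3]=19)
r[5] = 34
r[6] = 39
r[7] = 43  (first piece 1, then r[6]=39)
r[8] = 53  (first piece 3, then r[5]=34)
Maximum revenue is $53.
Now minimize piece count subject to staying optimal: for each k, pieces[k] = 1 + min over i with p[i]+r[k−i]=r[k] of pieces[k−i].
pieces[5] = 1
pieces[6] = 1
pieces[7] = 2
pieces[8] = 2

2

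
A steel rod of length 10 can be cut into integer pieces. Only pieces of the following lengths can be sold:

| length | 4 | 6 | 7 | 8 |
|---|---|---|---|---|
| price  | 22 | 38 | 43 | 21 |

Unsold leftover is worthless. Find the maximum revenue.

60

Let f[k] be the best obtainable value from length k. For each k, try every first piece i and keep the best of price[i] + f[k−i].
f[1] = 0
f[2] = 0
f[3] = 0
f[4] = 22
f[5] = 22
f[6] = max(22+0, 38+0) = 38
f[7] = max(22+0, 38+0, 43+0) = 43
f[8] = max(22+22, 38+0, 43+0, 21+0) = 44
f[9] = max(22+22, 38+0, 43+0, 21+0) = 44
f[10] = max(22+38, 38+22, 43+0, 21+0) = 60
One optimal cutting: 6 + 4 → $60.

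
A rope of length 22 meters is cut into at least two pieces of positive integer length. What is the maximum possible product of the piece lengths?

Let prod[k] be the best product for length k (with at least one cut). For each first piece i, the rest contributes max(k−i, prod[k−i]).
prod[2] = 1×max(1,0) = 1×1 = 1
prod[3] = 1×max(2,1) = 1×2 = 2
prod[4] = 2×max(2,1) = 2×2 = 4
prod[5] = 2×max(3,2) = 2×3 = 6
prod[6] = 3×max(3,2) = 3×3 = 9
prod[7] = 2×max(5,6) = 2×6 = 12
prod[8] = 2×max(6,9) = 2×9 = 18
prod[9] = 3×max(6,9) = 3×9 = 27
prod[10] = 2×max(8,18) = 2×18 = 36
prod[11] = 2×max(9,27) = 2×27 = 54
prod[12] = 3×max(9,27) = 3×27 = 81
prod[13] = 2×max(11,54) = 2×54 = 108
prod[14] = 2×max(12,81) = 2×81 = 162
prod[15] = 3×max(12,81) = 3×81 = 243
prod[16] = 2×max(14,162) = 2×162 = 324
prod[17] = 2×max(15,243) = 2×243 = 486
prod[18] = 3×max(15,243) = 3×243 = 729
prod[19] = 2×max(17,486) = 2×486 = 972
prod[20] = 2×max(18,729) = 2×729 = 1458
prod[21] = 3×max(18,729) = 3×729 = 2187
prod[22] = 2×max(20,1458) = 2×1458 = 2916
One optimal split: 3 + 3 + 3 + 3 + 3 + 3 + 2 + 2; product 3×3×3×3×3×3×2×2 = 2916.

2916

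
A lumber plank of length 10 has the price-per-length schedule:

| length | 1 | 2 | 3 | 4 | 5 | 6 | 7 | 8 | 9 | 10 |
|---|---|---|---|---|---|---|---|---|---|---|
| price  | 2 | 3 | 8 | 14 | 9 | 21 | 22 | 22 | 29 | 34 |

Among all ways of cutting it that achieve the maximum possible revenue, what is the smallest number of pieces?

Consider every possible first cut. r[k] is the best of p[i]+r[k−i] over all sellable i≤k.
r[1] = 2
r[2] = max(2+2, 3+0) = 4
r[3] = max(2+4, 3+2, 8+0) = 8
r[4] = max(2+8, 3+4, 8+2, 14+0) = 14
r[5] = max(2+14, 3+8, 8+4, 14+2, 9+0) = 16
r[6] = max(2+16, 3+14, 8+8, 14+4, 9+2, 21+0) = 21
r[7] = max(2+21, 3+16, 8+14, …, 21+2, 22+0) = 23
r[8] = max(2+23, 3+21, 8+16, …, 22+2, 22+0) = 28
r[9] = max(2+28, 3+23, 8+21, …, 22+2, 29+0) = 30
r[10] = max(2+30, 3+28, 8+23, …, 29+2, 34+0) = 35
Maximum revenue is $35.
Now minimize piece count subject to staying optimal: for each k, pieces[k] = 1 + min over i with p[i]+r[k−i]=r[k] of pieces[k−i].
pieces[7] = 2
pieces[8] = 2
pieces[9] = 3
pieces[10] = 2

2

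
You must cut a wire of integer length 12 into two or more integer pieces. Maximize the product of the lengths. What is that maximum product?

81

Define f[k] = max over 1≤i<k of i · max(k−i, f[k−i]); the inner max lets the remainder stay uncut if that's better.
f[2] = 1*max(1,0) = 1*1 = 1
f[3] = max(1*2, 2*1) = 2
f[4] = max(1*3, 2*2, 3*1) = 4
f[5] = max(1*4, 2*3, 3*2, 4*1) = 6
f[6] = max(1*6, 2*4, 3*3, 4*2, 5*1) = 9
f[7] = max(1*9, 2*6, 3*4, 4*3, 5*2, 6*1) = 12
f[8] = max(1*12, 2*9, 3*6, …, 6*2, 7*1) = 18
f[9] = max(1*18, 2*12, 3*9, …, 7*2, 8*1) = 27
f[10] = max(1*27, 2*18, 3*12, …, 8*2, 9*1) = 36
f[11] = max(1*36, 2*27, 3*18, …, 9*2, 10*1) = 54
f[12] = max(1*54, 2*36, 3*27, …, 10*2, 11*1) = 81
One optimal split: 3 + 3 + 3 + 3; product 3*3*3*3 = 81.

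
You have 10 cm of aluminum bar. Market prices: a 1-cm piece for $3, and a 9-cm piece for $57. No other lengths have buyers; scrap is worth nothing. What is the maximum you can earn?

Let best[k] be the best obtainable value from length k. For each k, try every first piece i and keep the best of price[i] + best[k−i].
best[1] = 3
best[2] = 6  (first piece 1, then best[1]=3)
best[3] = 9  (first piece 1, then best[2]=6)
best[4] = 12  (first piece 1, then best[3]=9)
best[5] = 15  (first piece 1, then best[4]=12)
best[6] = 18  (first piece 1, then best[5]=15)
best[7] = 21  (first piece 1, then best[6]=18)
best[8] = 24  (first piece 1, then best[7]=21)
best[9] = 57
best[10] = 60  (first piece 1, then best[9]=57)
One optimal cutting: 9 + 1 → $60.

60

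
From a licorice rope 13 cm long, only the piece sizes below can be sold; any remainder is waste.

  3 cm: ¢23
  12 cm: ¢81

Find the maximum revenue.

92

Let f[k] be the best obtainable value from length k. For each k, try every first piece i and keep the best of price[i] + f[k−i].
f[1] = 0
f[2] = 0
f[3] = 23
f[4] = 23
f[5] = 23
f[6] = 46  (first piece 3, then f[3]=23)
f[7] = 46
f[8] = 46
f[9] = 69  (first piece 3, then f[6]=46)
f[10] = 69
f[11] = 69
f[12] = 92  (first piece 3, then f[9]=69)
f[13] = 92
One optimal cutting: pieces 3 + 3 + 3 + 3 with 1 cm of scrap → ¢92.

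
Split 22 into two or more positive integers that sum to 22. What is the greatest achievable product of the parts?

Let g[k] be the best product for length k (with at least one cut). For each first piece i, the rest contributes max(k−i, g[k−i]).
g[2] = 1·max(1,0) = 1·1 = 1
g[3] = 1·max(2,1) = 1·2 = 2
g[4] = 2·max(2,1) = 2·2 = 4
g[5] = 2·max(3,2) = 2·3 = 6
g[6] = 3·max(3,2) = 3·3 = 9
g[7] = 2·max(5,6) = 2·6 = 12
g[8] = 2·max(6,9) = 2·9 = 18
g[9] = 3·max(6,9) = 3·9 = 27
g[10] = 2·max(8,18) = 2·18 = 36
g[11] = 2·max(9,27) = 2·27 = 54
g[12] = 3·max(9,27) = 3·27 = 81
g[13] = 2·max(11,54) = 2·54 = 108
g[14] = 2·max(12,81) = 2·81 = 162
g[15] = 3·max(12,81) = 3·81 = 243
g[16] = 2·max(14,162) = 2·162 = 324
g[17] = 2·max(15,243) = 2·243 = 486
g[18] = 3·max(15,243) = 3·243 = 729
g[19] = 2·max(17,486) = 2·486 = 972
g[20] = 2·max(18,729) = 2·729 = 1458
g[21] = 3·max(18,729) = 3·729 = 2187
g[22] = 2·max(20,1458) = 2·1458 = 2916
One optimal split: 3 + 3 + 3 + 3 + 3 + 3 + 2 + 2; product 3·3·3·3·3·3·2·2 = 2916.

2916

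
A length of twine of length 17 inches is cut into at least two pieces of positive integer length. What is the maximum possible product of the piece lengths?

Fill g[k] for k=2..17: at each k try every first piece i and multiply by the better of (k−i) uncut or g[k−i].
Small cases: g[2]=1, g[3]=2, g[4]=4, g[5]=6, g[6]=9, g[7]=12, g[8]=18, g[9]=27, g[10]=36.
g[11] = max(1*36, 2*27, 3*18, …, 9*2, 10*1) = 54
g[12] = max(1*54, 2*36, 3*27, …, 10*2, 11*1) = 81
g[13] = max(1*81, 2*54, 3*36, …, 11*2, 12*1) = 108
g[14] = max(1*108, 2*81, 3*54, …, 12*2, 13*1) = 162
g[15] = max(1*162, 2*108, 3*81, …, 13*2, 14*1) = 243
g[16] = max(1*243, 2*162, 3*108, …, 14*2, 15*1) = 324
g[17] = max(1*324, 2*243, 3*162, …, 15*2, 16*1) = 486
One optimal split: 3 + 3 + 3 + 3 + 3 + 2; product 3*3*3*3*3*2 = 486.

486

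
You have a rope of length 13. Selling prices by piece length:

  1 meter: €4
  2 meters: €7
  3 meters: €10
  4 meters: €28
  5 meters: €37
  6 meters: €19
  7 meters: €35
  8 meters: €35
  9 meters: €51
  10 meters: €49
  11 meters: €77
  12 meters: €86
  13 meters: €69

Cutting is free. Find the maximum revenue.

93

Consider every possible first cut. r[k] is the best of p[i]+r[k−i] over all sellable i≤k.
r[1] = 4
r[2] = 8  (first piece 1, then r[1]=4)
r[3] = 12  (first piece 1, then r[2]=8)
r[4] = 28
r[5] = 37
r[6] = 41  (first piece 1, then r[5]=37)
r[7] = 45  (first piece 1, then r[6]=41)
r[8] = 56  (first piece 4, then r[4]=28)
r[9] = 65  (first piece 4, then r[5]=37)
r[10] = 74  (first piece 5, then r[5]=37)
r[11] = 78  (first piece 1, then r[10]=74)
r[12] = 86
r[13] = 93  (first piece 4, then r[9]=65)
One optimal cutting: 5 + 4 + 4 → €37 + €28 + €28 = €93.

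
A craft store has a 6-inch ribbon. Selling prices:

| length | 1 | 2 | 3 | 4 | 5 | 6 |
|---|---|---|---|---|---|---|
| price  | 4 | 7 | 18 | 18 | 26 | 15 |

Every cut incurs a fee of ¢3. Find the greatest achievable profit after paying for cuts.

33

Consider every possible first cut. net[k] is the best of p[i]+net[k−i] over all sellable i≤k, charging 3 whenever i<k.
net[1] = 4
net[2] = max(4+4-3, 7+0) = 7
net[3] = max(4+7-3, 7+4-3, 18+0) = 18
net[4] = max(4+18-3, 7+7-3, 18+4-3, 18+0) = 19
net[5] = max(4+19-3, 7+18-3, 18+7-3, 18+4-3, 26+0) = 26
net[6] = max(4+26-3, 7+19-3, 18+18-3, 18+7-3, 26+4-3, 15+0) = 33
One optimal plan: pieces 3 + 3 (1 cut) → ¢36 − ¢3 = ¢33.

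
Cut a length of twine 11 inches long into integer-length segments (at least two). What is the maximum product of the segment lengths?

Define m[k] = max over 1≤i<k of i · max(k−i, m[k−i]); the inner max lets the remainder stay uncut if that's better.
m[2] = 1·max(1,0) = 1·1 = 1
m[3] = max(1·2, 2·1) = 2
m[4] = max(1·3, 2·2, 3·1) = 4
m[5] = max(1·4, 2·3, 3·2, 4·1) = 6
m[6] = max(1·6, 2·4, 3·3, 4·2, 5·1) = 9
m[7] = max(1·9, 2·6, 3·4, 4·3, 5·2, 6·1) = 12
m[8] = max(1·12, 2·9, 3·6, …, 6·2, 7·1) = 18
m[9] = max(1·18, 2·12, 3·9, …, 7·2, 8·1) = 27
m[10] = max(1·27, 2·18, 3·12, …, 8·2, 9·1) = 36
m[11] = max(1·36, 2·27, 3·18, …, 9·2, 10·1) = 54
One optimal split: 3 + 3 + 3 + 2; product 3·3·3·2 = 54.

54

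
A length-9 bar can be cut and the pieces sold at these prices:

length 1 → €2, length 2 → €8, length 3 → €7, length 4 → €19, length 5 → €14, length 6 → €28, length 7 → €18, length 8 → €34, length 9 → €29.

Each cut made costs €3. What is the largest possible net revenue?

Let r[k] be the best obtainable value from length k. For each k, try every first piece i and keep the best of price[i] + r[k−i] minus the 3 cut fee when i<k.
r[1] = 2
r[2] = max(2+2-3, 8+0) = 8
r[3] = max(2+8-3, 8+2-3, 7+0) = 7
r[4] = max(2+7-3, 8+8-3, 7+2-3, 19+0) = 19
r[5] = max(2+19-3, 8+7-3, 7+8-3, 19+2-3, 14+0) = 18
r[6] = max(2+18-3, 8+19-3, 7+7-3, 19+8-3, 14+2-3, 28+0) = 28
r[7] = max(2+28-3, 8+18-3, 7+19-3, …, 28+2-3, 18+0) = 27
r[8] = max(2+27-3, 8+28-3, 7+18-3, …, 18+2-3, 34+0) = 35
r[9] = max(2+35-3, 8+27-3, 7+28-3, …, 34+2-3, 29+0) = 34
One optimal plan: pieces 4 + 4 + 1 (2 cuts) → €40 − €6 = €34.

34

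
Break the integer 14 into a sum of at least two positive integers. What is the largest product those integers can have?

Let g[k] be the best product for length k (with at least one cut). For each first piece i, the rest contributes max(k−i, g[k−i]).
g[2] = 1*max(1,0) = 1*1 = 1
g[3] = max(1*2, 2*1) = 2
g[4] = max(1*3, 2*2, 3*1) = 4
g[5] = max(1*4, 2*3, 3*2, 4*1) = 6
g[6] = max(1*6, 2*4, 3*3, 4*2, 5*1) = 9
g[7] = max(1*9, 2*6, 3*4, 4*3, 5*2, 6*1) = 12
g[8] = max(1*12, 2*9, 3*6, …, 6*2, 7*1) = 18
g[9] = max(1*18, 2*12, 3*9, …, 7*2, 8*1) = 27
g[10] = max(1*27, 2*18, 3*12, …, 8*2, 9*1) = 36
g[11] = max(1*36, 2*27, 3*18, …, 9*2, 10*1) = 54
g[12] = max(1*54, 2*36, 3*27, …, 10*2, 11*1) = 81
g[13] = max(1*81, 2*54, 3*36, …, 11*2, 12*1) = 108
g[14] = max(1*108, 2*81, 3*54, …, 12*2, 13*1) = 162
One optimal split: 3 + 3 + 3 + 3 + 2; product 3*3*3*3*2 = 162.

162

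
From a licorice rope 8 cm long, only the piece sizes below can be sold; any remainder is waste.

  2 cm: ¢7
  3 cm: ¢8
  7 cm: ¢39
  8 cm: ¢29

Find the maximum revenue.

Consider every possible first cut. best[k] is the best of p[i]+best[k−i] over all sellable i≤k.
best[1] = 0
best[2] = 7
best[3] = 8
best[4] = 14  (first piece 2, then best[2]=7)
best[5] = 15  (first piece 2, then best[3]=8)
best[6] = 21  (first piece 2, then best[4]=14)
best[7] = 39
best[8] = 39
One optimal cutting: pieces 7 with 1 cm of scrap → ¢39.

39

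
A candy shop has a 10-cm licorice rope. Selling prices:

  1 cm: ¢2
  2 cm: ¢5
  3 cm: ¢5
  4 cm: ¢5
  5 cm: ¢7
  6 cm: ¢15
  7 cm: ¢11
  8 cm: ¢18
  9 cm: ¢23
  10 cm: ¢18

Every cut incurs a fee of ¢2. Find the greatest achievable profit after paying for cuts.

23

Consider every possible first cut. net[k] is the best of p[i]+net[k−i] over all sellable i≤k, charging 2 whenever i<k.
net[1] = 2
net[2] = max(2+2-2, 5+0) = 5
net[3] = max(2+5-2, 5+2-2, 5+0) = 5
net[4] = max(2+5-2, 5+5-2, 5+2-2, 5+0) = 8
net[5] = max(2+8-2, 5+5-2, 5+5-2, 5+2-2, 7+0) = 8
net[6] = max(2+8-2, 5+8-2, 5+5-2, 5+5-2, 7+2-2, 15+0) = 15
net[7] = max(2+15-2, 5+8-2, 5+8-2, …, 15+2-2, 11+0) = 15
net[8] = max(2+15-2, 5+15-2, 5+8-2, …, 11+2-2, 18+0) = 18
net[9] = max(2+18-2, 5+15-2, 5+15-2, …, 18+2-2, 23+0) = 23
net[10] = max(2+23-2, 5+18-2, 5+15-2, …, 23+2-2, 18+0) = 23
One optimal plan: pieces 9 + 1 (1 cut) → ¢25 − ¢2 = ¢23.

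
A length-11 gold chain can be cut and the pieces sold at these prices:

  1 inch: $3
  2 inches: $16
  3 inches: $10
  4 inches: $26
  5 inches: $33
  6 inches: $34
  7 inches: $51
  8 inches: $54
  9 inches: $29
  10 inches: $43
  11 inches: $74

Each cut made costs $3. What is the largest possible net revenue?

Build net[k] bottom-up: net[k] = max over allowed piece i of (p[i] + net[k−i]) − 3 per cut.
net[1] = 3
net[2] = max(3+3-3, 16+0) = 16
net[3] = max(3+16-3, 16+3-3, 10+0) = 16
net[4] = max(3+16-3, 16+16-3, 10+3-3, 26+0) = 29
net[5] = max(3+29-3, 16+16-3, 10+16-3, 26+3-3, 33+0) = 33
net[6] = max(3+33-3, 16+29-3, 10+16-3, 26+16-3, 33+3-3, 34+0) = 42
net[7] = max(3+42-3, 16+33-3, 10+29-3, …, 34+3-3, 51+0) = 51
net[8] = max(3+51-3, 16+42-3, 10+33-3, …, 51+3-3, 54+0) = 55
net[9] = max(3+55-3, 16+51-3, 10+42-3, …, 54+3-3, 29+0) = 64
net[10] = max(3+64-3, 16+55-3, 10+51-3, …, 29+3-3, 43+0) = 68
net[11] = max(3+68-3, 16+64-3, 10+55-3, …, 43+3-3, 74+0) = 77
One optimal plan: pieces 7 + 2 + 2 (2 cuts) → $83 − $6 = $77.

77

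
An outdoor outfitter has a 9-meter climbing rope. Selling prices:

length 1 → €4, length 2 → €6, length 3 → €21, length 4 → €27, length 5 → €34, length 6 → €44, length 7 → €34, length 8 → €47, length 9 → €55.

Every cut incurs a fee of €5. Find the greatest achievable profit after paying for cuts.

Build net[k] bottom-up: net[k] = max over allowed piece i of (p[i] + net[k−i]) − 5 per cut.
net[1] = 4
net[2] = max(4+4-5, 6+0) = 6
net[3] = max(4+6-5, 6+4-5, 21+0) = 21
net[4] = max(4+21-5, 6+6-5, 21+4-5, 27+0) = 27
net[5] = max(4+27-5, 6+21-5, 21+6-5, 27+4-5, 34+0) = 34
net[6] = max(4+34-5, 6+27-5, 21+21-5, 27+6-5, 34+4-5, 44+0) = 44
net[7] = max(4+44-5, 6+34-5, 21+27-5, …, 44+4-5, 34+0) = 43
net[8] = max(4+43-5, 6+44-5, 21+34-5, …, 34+4-5, 47+0) = 50
net[9] = max(4+50-5, 6+43-5, 21+44-5, …, 47+4-5, 55+0) = 60
One optimal plan: pieces 6 + 3 (1 cut) → €65 − €5 = €60.

60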